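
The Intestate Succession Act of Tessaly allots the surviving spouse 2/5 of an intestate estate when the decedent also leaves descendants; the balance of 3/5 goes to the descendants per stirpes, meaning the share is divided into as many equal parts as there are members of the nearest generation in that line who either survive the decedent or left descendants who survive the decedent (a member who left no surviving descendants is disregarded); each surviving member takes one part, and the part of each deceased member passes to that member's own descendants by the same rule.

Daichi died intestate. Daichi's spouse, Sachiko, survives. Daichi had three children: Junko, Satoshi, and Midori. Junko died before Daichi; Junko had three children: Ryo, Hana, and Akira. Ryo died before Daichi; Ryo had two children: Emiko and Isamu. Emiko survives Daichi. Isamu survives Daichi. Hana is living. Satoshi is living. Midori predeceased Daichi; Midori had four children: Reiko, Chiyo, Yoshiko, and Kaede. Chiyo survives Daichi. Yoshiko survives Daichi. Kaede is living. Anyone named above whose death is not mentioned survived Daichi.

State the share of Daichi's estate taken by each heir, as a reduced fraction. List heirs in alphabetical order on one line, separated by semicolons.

Sachiko, as surviving spouse, takes 2/5.
The remaining 3/5 passes to Daichi's descendants per stirpes.
The 3/5 is divided into 3 equal shares of 1/5 among Junko, Satoshi, Midori.
Junko predeceased; the 1/5 allotted to Junko's branch passes to Junko's issue by representation.
The 1/5 is divided into 3 equal shares of 1/15 among Ryo, Hana, Akira.
Ryo predeceased; the 1/15 allotted to Ryo's branch passes to Ryo's issue by representation.
The 1/15 is divided into 2 equal shares of 1/30 among Emiko, Isamu.
Emiko is living and takes 1/30.
Isamu is living and takes 1/30.
Hana is living and takes 1/15.
Akira is living and takes 1/15.
Satoshi is living and takes 1/5.
Midori predeceased; the 1/5 allotted to Midori's branch passes to Midori's issue by representation.
The 1/5 is divided into 4 equal shares of 1/20 among Reiko, Chiyo, Yoshiko, Kaede.
Reiko is living and takes 1/20.
Chiyo is living and takes 1/20.
Yoshiko is living and takes 1/20.
Kaede is living and takes 1/20.

Akira 1/15; Chiyo 1/20; Emiko 1/30; Hana 1/15; Isamu 1/30; Kaede 1/20; Reiko 1/20; Sachiko 2/5; Satoshi 1/5; Yoshiko 1/20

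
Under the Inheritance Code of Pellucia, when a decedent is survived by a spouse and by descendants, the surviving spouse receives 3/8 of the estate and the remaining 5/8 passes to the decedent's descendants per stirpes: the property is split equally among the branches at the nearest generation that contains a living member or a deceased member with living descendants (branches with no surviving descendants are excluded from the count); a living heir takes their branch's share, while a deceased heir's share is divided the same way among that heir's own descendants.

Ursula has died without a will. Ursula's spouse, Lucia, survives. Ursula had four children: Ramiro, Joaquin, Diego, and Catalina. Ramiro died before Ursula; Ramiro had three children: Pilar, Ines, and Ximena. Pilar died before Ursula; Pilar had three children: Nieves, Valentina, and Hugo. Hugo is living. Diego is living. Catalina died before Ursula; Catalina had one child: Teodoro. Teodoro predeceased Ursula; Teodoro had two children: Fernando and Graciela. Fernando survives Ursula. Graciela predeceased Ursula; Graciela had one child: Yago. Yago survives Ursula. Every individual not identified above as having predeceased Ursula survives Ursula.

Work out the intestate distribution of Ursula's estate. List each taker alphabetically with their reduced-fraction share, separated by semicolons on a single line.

Diego 5/32; Fernando 5/64; Hugo 5/288; Ines 5/96; Joaquin 5/32; Lucia 3/8; Nieves 5/288; Valentina 5/288; Ximena 5/96; Yago 5/64

Lucia, as surviving spouse, takes 3/8.
The remaining 5/8 passes to Ursula's descendants per stirpes.
The 5/8 is divided into 4 equal shares of 5/32 among Ramiro, Joaquin, Diego, Catalina.
Ramiro predeceased; the 5/32 allotted to Ramiro's branch passes to Ramiro's issue by representation.
The 5/32 is divided into 3 equal shares of 5/96 among Pilar, Ines, Ximena.
Pilar predeceased; the 5/96 allotted to Pilar's branch passes to Pilar's issue by representation.
The 5/96 is divided into 3 equal shares of 5/288 among Nieves, Valentina, Hugo.
Nieves is living and takes 5/288.
Valentina is living and takes 5/288.
Hugo is living and takes 5/288.
Ines is living and takes 5/96.
Ximena is living and takes 5/96.
Joaquin is living and takes 5/32.
Diego is living and takes 5/32.
Catalina predeceased; the 5/32 allotted to Catalina's branch passes to Catalina's issue by representation.
Teodoro's line is the sole branch at this level, so the full 5/32 passes to Teodoro's issue by representation.
The 5/32 is divided into 2 equal shares of 5/64 among Fernando, Graciela.
Fernando is living and takes 5/64.
Graciela predeceased; the 5/64 allotted to Graciela's branch passes to Graciela's issue by representation.
Yago is the sole taker at this level and receives the full 5/64.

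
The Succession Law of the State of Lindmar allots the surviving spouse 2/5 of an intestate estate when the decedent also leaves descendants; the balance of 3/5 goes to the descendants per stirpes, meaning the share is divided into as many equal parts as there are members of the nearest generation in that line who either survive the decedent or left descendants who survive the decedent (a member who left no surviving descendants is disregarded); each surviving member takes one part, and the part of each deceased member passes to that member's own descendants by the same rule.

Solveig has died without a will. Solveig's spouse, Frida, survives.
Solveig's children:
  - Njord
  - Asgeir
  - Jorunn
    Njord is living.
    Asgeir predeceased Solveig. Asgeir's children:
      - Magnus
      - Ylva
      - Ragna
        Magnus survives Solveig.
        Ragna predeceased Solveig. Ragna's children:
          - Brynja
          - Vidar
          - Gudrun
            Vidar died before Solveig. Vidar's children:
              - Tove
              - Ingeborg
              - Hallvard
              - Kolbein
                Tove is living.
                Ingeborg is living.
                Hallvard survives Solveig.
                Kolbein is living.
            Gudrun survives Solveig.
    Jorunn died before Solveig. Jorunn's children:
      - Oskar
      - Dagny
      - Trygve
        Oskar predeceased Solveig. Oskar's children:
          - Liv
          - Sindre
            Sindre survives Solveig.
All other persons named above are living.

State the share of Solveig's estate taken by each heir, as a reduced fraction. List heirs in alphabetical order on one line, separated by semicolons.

Brynja 1/45; Dagny 1/15; Frida 2/5; Gudrun 1/45; Hallvard 1/180; Ingeborg 1/180; Kolbein 1/180; Liv 1/30; Magnus 1/15; Njord 1/5; Sindre 1/30; Tove 1/180; Trygve 1/15; Ylva 1/15

Frida, as surviving spouse, takes 2/5.
The remaining 3/5 passes to Solveig's descendants per stirpes.
The 3/5 is divided into 3 equal shares of 1/5 among Njord, Asgeir, Jorunn.
Njord is living and takes 1/5.
Asgeir predeceased; the 1/5 allotted to Asgeir's branch passes to Asgeir's issue by representation.
The 1/5 is divided into 3 equal shares of 1/15 among Magnus, Ylva, Ragna.
Magnus is living and takes 1/15.
Ylva is living and takes 1/15.
Ragna predeceased; the 1/15 allotted to Ragna's branch passes to Ragna's issue by representation.
The 1/15 is divided into 3 equal shares of 1/45 among Brynja, Vidar, Gudrun.
Brynja is living and takes 1/45.
Vidar predeceased; the 1/45 allotted to Vidar's branch passes to Vidar's issue by representation.
The 1/45 is divided into 4 equal shares of 1/180 among Tove, Ingeborg, Hallvard, Kolbein.
Tove is living and takes 1/180.
Ingeborg is living and takes 1/180.
Hallvard is living and takes 1/180.
Kolbein is living and takes 1/180.
Gudrun is living and takes 1/45.
Jorunn predeceased; the 1/5 allotted to Jorunn's branch passes to Jorunn's issue by representation.
The 1/5 is divided into 3 equal shares of 1/15 among Oskar, Dagny, Trygve.
Oskar predeceased; the 1/15 allotted to Oskar's branch passes to Oskar's issue by representation.
The 1/15 is divided into 2 equal shares of 1/30 among Liv, Sindre.
Liv is living and takes 1/30.
Sindre is living and takes 1/30.
Dagny is living and takes 1/15.
Trygve is living and takes 1/15.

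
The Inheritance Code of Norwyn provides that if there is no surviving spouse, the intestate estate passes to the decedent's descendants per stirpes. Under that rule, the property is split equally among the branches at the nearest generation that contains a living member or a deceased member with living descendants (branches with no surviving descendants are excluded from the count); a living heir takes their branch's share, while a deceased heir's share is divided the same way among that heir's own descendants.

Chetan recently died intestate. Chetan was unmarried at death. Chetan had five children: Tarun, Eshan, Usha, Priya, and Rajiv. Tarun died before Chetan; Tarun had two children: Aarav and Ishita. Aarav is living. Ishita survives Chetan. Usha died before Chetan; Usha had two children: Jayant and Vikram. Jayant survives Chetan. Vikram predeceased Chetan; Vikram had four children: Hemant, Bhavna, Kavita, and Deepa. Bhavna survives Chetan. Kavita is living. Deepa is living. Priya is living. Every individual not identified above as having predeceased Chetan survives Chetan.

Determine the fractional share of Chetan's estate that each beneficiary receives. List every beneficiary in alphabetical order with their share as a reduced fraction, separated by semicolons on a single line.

Aarav 1/10; Bhavna 1/40; Deepa 1/40; Eshan 1/5; Hemant 1/40; Ishita 1/10; Jayant 1/10; Kavita 1/40; Priya 1/5; Rajiv 1/5

There is no surviving spouse, so the entire estate passes to Chetan's descendants per stirpes.
The estate is divided into 5 equal shares of 1/5 among Tarun, Eshan, Usha, Priya, Rajiv.
Tarun predeceased; the 1/5 allotted to Tarun's branch passes to Tarun's issue by representation.
The 1/5 is divided into 2 equal shares of 1/10 among Aarav, Ishita.
Aarav is living and takes 1/10.
Ishita is living and takes 1/10.
Eshan is living and takes 1/5.
Usha predeceased; the 1/5 allotted to Usha's branch passes to Usha's issue by representation.
The 1/5 is divided into 2 equal shares of 1/10 among Jayant, Vikram.
Jayant is living and takes 1/10.
Vikram predeceased; the 1/10 allotted to Vikram's branch passes to Vikram's issue by representation.
The 1/10 is divided into 4 equal shares of 1/40 among Hemant, Bhavna, Kavita, Deepa.
Hemant is living and takes 1/40.
Bhavna is living and takes 1/40.
Kavita is living and takes 1/40.
Deepa is living and takes 1/40.
Priya is living and takes 1/5.
Rajiv is living and takes 1/5.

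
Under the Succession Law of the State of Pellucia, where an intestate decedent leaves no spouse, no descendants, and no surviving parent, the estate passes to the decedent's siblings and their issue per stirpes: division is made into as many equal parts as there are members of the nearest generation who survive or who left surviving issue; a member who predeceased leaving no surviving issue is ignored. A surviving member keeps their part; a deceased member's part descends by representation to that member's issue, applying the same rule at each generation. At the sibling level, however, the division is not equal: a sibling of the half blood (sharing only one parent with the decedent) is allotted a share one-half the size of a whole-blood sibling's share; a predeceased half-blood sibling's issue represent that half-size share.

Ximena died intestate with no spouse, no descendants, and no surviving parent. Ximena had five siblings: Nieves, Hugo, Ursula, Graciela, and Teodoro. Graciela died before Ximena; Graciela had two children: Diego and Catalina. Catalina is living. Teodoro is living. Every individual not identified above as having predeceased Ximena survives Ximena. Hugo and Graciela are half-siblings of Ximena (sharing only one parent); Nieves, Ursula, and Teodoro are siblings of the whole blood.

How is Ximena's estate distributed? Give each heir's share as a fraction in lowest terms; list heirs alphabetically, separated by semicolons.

No spouse, descendants, or parent survives, so the estate passes to Ximena's siblings per stirpes.
Half-blood siblings count for one-half the weight of whole-blood siblings at the initial division.
Dividing 1 in proportion to weights (total weight 4): Nieves (weight 1) → 1/4; Hugo (weight 1/2) → 1/8; Ursula (weight 1) → 1/4; Graciela (weight 1/2) → 1/8; Teodoro (weight 1) → 1/4.
Nieves is living and takes 1/4.
Hugo is living and takes 1/8.
Ursula is living and takes 1/4.
Graciela predeceased; the 1/8 allotted to Graciela's branch passes to Graciela's issue by representation.
The 1/8 is divided into 2 equal shares of 1/16 among Diego, Catalina.
Diego is living and takes 1/16.
Catalina is living and takes 1/16.
Teodoro is living and takes 1/4.

Catalina 1/16; Diego 1/16; Hugo 1/8; Nieves 1/4; Teodoro 1/4; Ursula 1/4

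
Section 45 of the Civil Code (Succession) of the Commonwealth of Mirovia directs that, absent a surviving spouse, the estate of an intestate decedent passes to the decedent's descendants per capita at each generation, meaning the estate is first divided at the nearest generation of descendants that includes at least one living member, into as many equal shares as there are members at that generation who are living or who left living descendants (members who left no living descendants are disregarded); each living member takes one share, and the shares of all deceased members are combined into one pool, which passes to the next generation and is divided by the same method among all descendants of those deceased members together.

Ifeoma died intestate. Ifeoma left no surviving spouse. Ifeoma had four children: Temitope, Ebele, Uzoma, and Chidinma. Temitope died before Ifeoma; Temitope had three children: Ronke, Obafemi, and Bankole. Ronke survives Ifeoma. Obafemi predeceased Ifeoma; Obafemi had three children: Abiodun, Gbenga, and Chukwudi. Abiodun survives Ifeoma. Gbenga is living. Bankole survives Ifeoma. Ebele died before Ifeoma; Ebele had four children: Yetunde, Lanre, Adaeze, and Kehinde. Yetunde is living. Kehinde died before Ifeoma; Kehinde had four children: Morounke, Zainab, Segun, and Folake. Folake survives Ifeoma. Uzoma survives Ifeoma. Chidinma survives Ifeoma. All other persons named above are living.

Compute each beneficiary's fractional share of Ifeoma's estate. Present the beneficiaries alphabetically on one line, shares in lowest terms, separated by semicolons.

Abiodun 1/49; Adaeze 1/14; Bankole 1/14; Chidinma 1/4; Chukwudi 1/49; Folake 1/49; Gbenga 1/49; Lanre 1/14; Morounke 1/49; Ronke 1/14; Segun 1/49; Uzoma 1/4; Yetunde 1/14; Zainab 1/49

There is no surviving spouse, so the entire estate passes to Ifeoma's descendants per capita at each generation.
At generation 1 (Temitope, Ebele, Uzoma, Chidinma) there are 4 shares of (1)/4 = 1/4 each.
Living: Uzoma and Chidinma — each takes 1/4.
Deceased: Temitope and Ebele. Their combined 1/2 is pooled and carried to generation 2.
At generation 2 (Ronke, Obafemi, Bankole, Yetunde, Lanre, Adaeze, Kehinde) there are 7 shares of (1/2)/7 = 1/14 each.
Living: Ronke, Bankole, Yetunde, Lanre, and Adaeze — each takes 1/14.
Deceased: Obafemi and Kehinde. Their combined 1/7 is pooled and carried to generation 3.
At generation 3 (Abiodun, Gbenga, Chukwudi, Morounke, Zainab, Segun, Folake) there are 7 shares of (1/7)/7 = 1/49 each.
Living: Abiodun, Gbenga, Chukwudi, Morounke, Zainab, Segun, and Folake — each takes 1/49.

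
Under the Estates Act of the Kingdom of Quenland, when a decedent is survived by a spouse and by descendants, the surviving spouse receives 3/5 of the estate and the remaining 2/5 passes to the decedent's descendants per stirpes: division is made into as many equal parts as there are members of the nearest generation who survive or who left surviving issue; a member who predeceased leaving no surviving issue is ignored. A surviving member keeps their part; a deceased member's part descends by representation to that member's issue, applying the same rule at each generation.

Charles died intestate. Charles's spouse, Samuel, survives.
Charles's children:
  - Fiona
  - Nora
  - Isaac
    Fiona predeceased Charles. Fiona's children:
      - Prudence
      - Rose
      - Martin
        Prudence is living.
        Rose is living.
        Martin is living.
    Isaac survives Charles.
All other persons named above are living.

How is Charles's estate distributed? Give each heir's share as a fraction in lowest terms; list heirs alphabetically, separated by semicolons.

Isaac 2/15; Martin 2/45; Nora 2/15; Prudence 2/45; Rose 2/45; Samuel 3/5

Samuel, as surviving spouse, takes 3/5.
The remaining 2/5 passes to Charles's descendants per stirpes.
The 2/5 is divided into 3 equal shares of 2/15 among Fiona, Nora, Isaac.
Fiona predeceased; the 2/15 allotted to Fiona's branch passes to Fiona's issue by representation.
The 2/15 is divided into 3 equal shares of 2/45 among Prudence, Rose, Martin.
Prudence is living and takes 2/45.
Rose is living and takes 2/45.
Martin is living and takes 2/45.
Nora is living and takes 2/15.
Isaac is living and takes 2/15.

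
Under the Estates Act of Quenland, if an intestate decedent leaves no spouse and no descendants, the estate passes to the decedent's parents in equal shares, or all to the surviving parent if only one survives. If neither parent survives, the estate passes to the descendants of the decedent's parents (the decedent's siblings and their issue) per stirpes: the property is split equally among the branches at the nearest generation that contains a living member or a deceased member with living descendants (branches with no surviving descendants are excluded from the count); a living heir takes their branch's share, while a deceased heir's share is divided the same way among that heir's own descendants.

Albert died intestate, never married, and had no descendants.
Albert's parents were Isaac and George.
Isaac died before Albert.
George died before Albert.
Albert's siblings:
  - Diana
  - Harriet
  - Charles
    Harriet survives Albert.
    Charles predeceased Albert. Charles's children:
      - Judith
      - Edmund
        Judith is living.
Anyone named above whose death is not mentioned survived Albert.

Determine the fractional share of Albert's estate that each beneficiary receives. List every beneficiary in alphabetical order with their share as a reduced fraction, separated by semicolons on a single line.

Diana 1/3; Edmund 1/6; Harriet 1/3; Judith 1/6

Neither parent survives and there are no descendants, so the estate passes to Albert's siblings and their issue per stirpes.
The estate is divided into 3 equal shares of 1/3 among Diana, Harriet, Charles.
Diana is living and takes 1/3.
Harriet is living and takes 1/3.
Charles predeceased; the 1/3 allotted to Charles's branch passes to Charles's issue by representation.
The 1/3 is divided into 2 equal shares of 1/6 among Judith, Edmund.
Judith is living and takes 1/6.
Edmund is living and takes 1/6.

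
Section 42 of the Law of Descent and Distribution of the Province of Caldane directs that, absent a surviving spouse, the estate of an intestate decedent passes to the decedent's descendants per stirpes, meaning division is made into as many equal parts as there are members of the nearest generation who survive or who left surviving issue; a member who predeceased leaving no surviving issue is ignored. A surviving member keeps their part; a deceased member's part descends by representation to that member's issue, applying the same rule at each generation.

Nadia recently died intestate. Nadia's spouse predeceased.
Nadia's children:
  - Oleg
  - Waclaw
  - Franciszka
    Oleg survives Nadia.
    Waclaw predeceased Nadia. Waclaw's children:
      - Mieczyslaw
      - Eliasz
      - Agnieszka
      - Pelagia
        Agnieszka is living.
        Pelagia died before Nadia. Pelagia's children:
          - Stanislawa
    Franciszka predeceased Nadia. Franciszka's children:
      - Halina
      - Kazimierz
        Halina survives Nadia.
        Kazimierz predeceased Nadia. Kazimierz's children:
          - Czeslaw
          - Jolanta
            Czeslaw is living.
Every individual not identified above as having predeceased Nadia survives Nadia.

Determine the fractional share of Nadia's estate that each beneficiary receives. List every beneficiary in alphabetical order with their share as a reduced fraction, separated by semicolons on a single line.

There is no surviving spouse, so the entire estate passes to Nadia's descendants per stirpes.
The estate is divided into 3 equal shares of 1/3 among Oleg, Waclaw, Franciszka.
Oleg is living and takes 1/3.
Waclaw predeceased; the 1/3 allotted to Waclaw's branch passes to Waclaw's issue by representation.
The 1/3 is divided into 4 equal shares of 1/12 among Mieczyslaw, Eliasz, Agnieszka, Pelagia.
Mieczyslaw is living and takes 1/12.
Eliasz is living and takes 1/12.
Agnieszka is living and takes 1/12.
Pelagia predeceased; the 1/12 allotted to Pelagia's branch passes to Pelagia's issue by representation.
Stanislawa is the sole taker at this level and receives the full 1/12.
Franciszka predeceased; the 1/3 allotted to Franciszka's branch passes to Franciszka's issue by representation.
The 1/3 is divided into 2 equal shares of 1/6 among Halina, Kazimierz.
Halina is living and takes 1/6.
Kazimierz predeceased; the 1/6 allotted to Kazimierz's branch passes to Kazimierz's issue by representation.
The 1/6 is divided into 2 equal shares of 1/12 among Czeslaw, Jolanta.
Czeslaw is living and takes 1/12.
Jolanta is living and takes 1/12.

Agnieszka 1/12; Czeslaw 1/12; Eliasz 1/12; Halina 1/6; Jolanta 1/12; Mieczyslaw 1/12; Oleg 1/3; Stanislawa 1/12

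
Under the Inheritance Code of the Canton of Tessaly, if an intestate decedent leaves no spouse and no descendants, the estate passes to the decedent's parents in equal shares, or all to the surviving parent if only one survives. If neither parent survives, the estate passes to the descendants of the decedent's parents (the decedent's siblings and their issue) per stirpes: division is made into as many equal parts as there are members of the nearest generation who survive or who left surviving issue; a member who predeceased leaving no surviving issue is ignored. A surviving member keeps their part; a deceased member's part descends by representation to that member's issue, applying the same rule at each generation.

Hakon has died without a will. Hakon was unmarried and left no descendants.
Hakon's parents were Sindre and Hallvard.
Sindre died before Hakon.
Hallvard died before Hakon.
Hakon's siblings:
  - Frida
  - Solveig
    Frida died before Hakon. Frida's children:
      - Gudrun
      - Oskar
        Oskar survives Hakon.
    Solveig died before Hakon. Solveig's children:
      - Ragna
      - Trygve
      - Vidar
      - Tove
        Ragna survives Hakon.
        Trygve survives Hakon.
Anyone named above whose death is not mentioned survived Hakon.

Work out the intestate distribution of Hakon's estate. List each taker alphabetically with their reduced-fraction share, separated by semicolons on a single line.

Neither parent survives and there are no descendants, so the estate passes to Hakon's siblings and their issue per stirpes.
The estate is divided into 2 equal shares of 1/2 among Frida, Solveig.
Frida predeceased; the 1/2 allotted to Frida's branch passes to Frida's issue by representation.
The 1/2 is divided into 2 equal shares of 1/4 among Gudrun, Oskar.
Gudrun is living and takes 1/4.
Oskar is living and takes 1/4.
Solveig predeceased; the 1/2 allotted to Solveig's branch passes to Solveig's issue by representation.
The 1/2 is divided into 4 equal shares of 1/8 among Ragna, Trygve, Vidar, Tove.
Ragna is living and takes 1/8.
Trygve is living and takes 1/8.
Vidar is living and takes 1/8.
Tove is living and takes 1/8.

Gudrun 1/4; Oskar 1/4; Ragna 1/8; Tove 1/8; Trygve 1/8; Vidar 1/8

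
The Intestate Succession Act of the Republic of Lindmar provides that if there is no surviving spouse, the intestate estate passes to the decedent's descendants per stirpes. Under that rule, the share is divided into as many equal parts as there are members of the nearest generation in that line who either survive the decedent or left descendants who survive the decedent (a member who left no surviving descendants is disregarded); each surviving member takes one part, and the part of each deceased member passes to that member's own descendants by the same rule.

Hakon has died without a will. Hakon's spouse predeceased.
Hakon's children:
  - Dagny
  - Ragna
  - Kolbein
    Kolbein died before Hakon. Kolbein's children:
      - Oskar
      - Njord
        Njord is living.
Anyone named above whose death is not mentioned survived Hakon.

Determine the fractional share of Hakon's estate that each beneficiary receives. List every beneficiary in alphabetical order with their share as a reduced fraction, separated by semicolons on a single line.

There is no surviving spouse, so the entire estate passes to Hakon's descendants per stirpes.
The estate is divided into 3 equal shares of 1/3 among Dagny, Ragna, Kolbein.
Dagny is living and takes 1/3.
Ragna is living and takes 1/3.
Kolbein predeceased; the 1/3 allotted to Kolbein's branch passes to Kolbein's issue by representation.
The 1/3 is divided into 2 equal shares of 1/6 among Oskar, Njord.
Oskar is living and takes 1/6.
Njord is living and takes 1/6.

Dagny 1/3; Njord 1/6; Oskar 1/6; Ragna 1/3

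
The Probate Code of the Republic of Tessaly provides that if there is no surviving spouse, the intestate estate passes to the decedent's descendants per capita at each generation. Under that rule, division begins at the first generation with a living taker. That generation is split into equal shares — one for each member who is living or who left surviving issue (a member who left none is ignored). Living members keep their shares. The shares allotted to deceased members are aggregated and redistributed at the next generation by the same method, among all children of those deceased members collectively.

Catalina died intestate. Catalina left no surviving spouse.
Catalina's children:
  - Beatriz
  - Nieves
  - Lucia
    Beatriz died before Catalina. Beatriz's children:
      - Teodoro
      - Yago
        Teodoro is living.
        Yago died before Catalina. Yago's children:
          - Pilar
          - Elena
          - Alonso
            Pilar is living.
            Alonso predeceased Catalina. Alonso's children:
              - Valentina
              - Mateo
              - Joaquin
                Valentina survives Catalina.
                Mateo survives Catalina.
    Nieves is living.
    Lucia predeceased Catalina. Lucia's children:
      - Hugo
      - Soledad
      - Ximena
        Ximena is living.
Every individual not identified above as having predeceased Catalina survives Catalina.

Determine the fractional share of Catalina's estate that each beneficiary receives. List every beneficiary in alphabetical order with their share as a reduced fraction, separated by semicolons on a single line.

Elena 2/45; Hugo 2/15; Joaquin 2/135; Mateo 2/135; Nieves 1/3; Pilar 2/45; Soledad 2/15; Teodoro 2/15; Valentina 2/135; Ximena 2/15

There is no surviving spouse, so the entire estate passes to Catalina's descendants per capita at each generation.
At generation 1 (Beatriz, Nieves, Lucia) there are 3 shares of (1)/3 = 1/3 each.
Living: Nieves — each takes 1/3.
Deceased: Beatriz and Lucia. Their combined 2/3 is pooled and carried to generation 2.
At generation 2 (Teodoro, Yago, Hugo, Soledad, Ximena) there are 5 shares of (2/3)/5 = 2/15 each.
Living: Teodoro, Hugo, Soledad, and Ximena — each takes 2/15.
Deceased: Yago. That 2/15 share is carried to generation 3.
At generation 3 (Pilar, Elena, Alonso) there are 3 shares of (2/15)/3 = 2/45 each.
Living: Pilar and Elena — each takes 2/45.
Deceased: Alonso. That 2/45 share is carried to generation 4.
At generation 4 (Valentina, Mateo, Joaquin) there are 3 shares of (2/45)/3 = 2/135 each.
Living: Valentina, Mateo, and Joaquin — each takes 2/135.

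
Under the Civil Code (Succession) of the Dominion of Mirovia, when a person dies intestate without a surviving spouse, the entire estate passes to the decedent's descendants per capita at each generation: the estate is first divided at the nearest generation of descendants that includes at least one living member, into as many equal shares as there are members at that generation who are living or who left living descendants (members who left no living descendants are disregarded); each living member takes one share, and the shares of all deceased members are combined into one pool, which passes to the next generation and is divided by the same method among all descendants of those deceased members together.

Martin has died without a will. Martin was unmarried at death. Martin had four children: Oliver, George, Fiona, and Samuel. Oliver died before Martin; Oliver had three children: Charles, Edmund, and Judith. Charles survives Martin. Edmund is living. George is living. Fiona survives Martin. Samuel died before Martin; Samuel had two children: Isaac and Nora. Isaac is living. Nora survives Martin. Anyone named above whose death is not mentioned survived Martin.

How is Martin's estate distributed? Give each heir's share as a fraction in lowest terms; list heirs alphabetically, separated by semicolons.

Charles 1/10; Edmund 1/10; Fiona 1/4; George 1/4; Isaac 1/10; Judith 1/10; Nora 1/10

There is no surviving spouse, so the entire estate passes to Martin's descendants per capita at each generation.
At generation 1 (Oliver, George, Fiona, Samuel) there are 4 shares of (1)/4 = 1/4 each.
Living: George and Fiona — each takes 1/4.
Deceased: Oliver and Samuel. Their combined 1/2 is pooled and carried to generation 2.
At generation 2 (Charles, Edmund, Judith, Isaac, Nora) there are 5 shares of (1/2)/5 = 1/10 each.
Living: Charles, Edmund, Judith, Isaac, and Nora — each takes 1/10.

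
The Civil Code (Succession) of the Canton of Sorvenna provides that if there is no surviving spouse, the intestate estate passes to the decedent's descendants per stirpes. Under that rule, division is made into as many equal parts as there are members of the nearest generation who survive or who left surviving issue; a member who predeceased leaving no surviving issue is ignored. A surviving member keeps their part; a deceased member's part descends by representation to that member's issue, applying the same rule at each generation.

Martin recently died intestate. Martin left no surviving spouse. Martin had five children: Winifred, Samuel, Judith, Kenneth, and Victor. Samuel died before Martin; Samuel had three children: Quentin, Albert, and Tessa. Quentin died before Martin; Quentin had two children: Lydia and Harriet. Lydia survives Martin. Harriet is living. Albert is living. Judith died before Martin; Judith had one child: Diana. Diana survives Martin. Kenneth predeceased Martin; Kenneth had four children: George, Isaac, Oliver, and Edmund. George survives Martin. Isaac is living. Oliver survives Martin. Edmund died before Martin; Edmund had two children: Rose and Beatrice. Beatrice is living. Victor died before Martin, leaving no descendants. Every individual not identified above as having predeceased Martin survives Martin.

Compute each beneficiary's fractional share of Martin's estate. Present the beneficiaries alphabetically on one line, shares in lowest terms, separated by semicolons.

There is no surviving spouse, so the entire estate passes to Martin's descendants per stirpes.
Victor left no surviving issue, so that branch lapses and is disregarded.
The estate is divided into 4 equal shares of 1/4 among Winifred, Samuel, Judith, Kenneth.
Winifred is living and takes 1/4.
Samuel predeceased; the 1/4 allotted to Samuel's branch passes to Samuel's issue by representation.
The 1/4 is divided into 3 equal shares of 1/12 among Quentin, Albert, Tessa.
Quentin predeceased; the 1/12 allotted to Quentin's branch passes to Quentin's issue by representation.
The 1/12 is divided into 2 equal shares of 1/24 among Lydia, Harriet.
Lydia is living and takes 1/24.
Harriet is living and takes 1/24.
Albert is living and takes 1/12.
Tessa is living and takes 1/12.
Judith predeceased; the 1/4 allotted to Judith's branch passes to Judith's issue by representation.
Diana is the sole taker at this level and receives the full 1/4.
Kenneth predeceased; the 1/4 allotted to Kenneth's branch passes to Kenneth's issue by representation.
The 1/4 is divided into 4 equal shares of 1/16 among George, Isaac, Oliver, Edmund.
George is living and takes 1/16.
Isaac is living and takes 1/16.
Oliver is living and takes 1/16.
Edmund predeceased; the 1/16 allotted to Edmund's branch passes to Edmund's issue by representation.
The 1/16 is divided into 2 equal shares of 1/32 among Rose, Beatrice.
Rose is living and takes 1/32.
Beatrice is living and takes 1/32.

Albert 1/12; Beatrice 1/32; Diana 1/4; George 1/16; Harriet 1/24; Isaac 1/16; Lydia 1/24; Oliver 1/16; Rose 1/32; Tessa 1/12; Winifred 1/4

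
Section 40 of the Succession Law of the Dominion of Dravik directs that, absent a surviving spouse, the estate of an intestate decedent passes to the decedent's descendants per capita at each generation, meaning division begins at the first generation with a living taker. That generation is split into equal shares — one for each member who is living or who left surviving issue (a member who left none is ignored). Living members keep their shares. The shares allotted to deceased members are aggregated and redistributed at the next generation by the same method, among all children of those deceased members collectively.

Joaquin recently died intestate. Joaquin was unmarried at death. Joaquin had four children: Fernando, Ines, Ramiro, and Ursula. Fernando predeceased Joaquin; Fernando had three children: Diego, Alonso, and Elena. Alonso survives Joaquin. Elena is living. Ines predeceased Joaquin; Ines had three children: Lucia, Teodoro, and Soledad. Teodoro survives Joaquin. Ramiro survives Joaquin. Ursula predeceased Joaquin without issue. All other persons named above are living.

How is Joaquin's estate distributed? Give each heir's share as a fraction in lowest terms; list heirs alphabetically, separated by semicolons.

Alonso 1/9; Diego 1/9; Elena 1/9; Lucia 1/9; Ramiro 1/3; Soledad 1/9; Teodoro 1/9

There is no surviving spouse, so the entire estate passes to Joaquin's descendants per capita at each generation.
At generation 1 (Fernando, Ines, Ramiro) there are 3 shares of (1)/3 = 1/3 each.
Living: Ramiro — each takes 1/3.
Deceased: Fernando and Ines. Their combined 2/3 is pooled and carried to generation 2.
At generation 2 (Diego, Alonso, Elena, Lucia, Teodoro, Soledad) there are 6 shares of (2/3)/6 = 1/9 each.
Living: Diego, Alonso, Elena, Lucia, Teodoro, and Soledad — each takes 1/9.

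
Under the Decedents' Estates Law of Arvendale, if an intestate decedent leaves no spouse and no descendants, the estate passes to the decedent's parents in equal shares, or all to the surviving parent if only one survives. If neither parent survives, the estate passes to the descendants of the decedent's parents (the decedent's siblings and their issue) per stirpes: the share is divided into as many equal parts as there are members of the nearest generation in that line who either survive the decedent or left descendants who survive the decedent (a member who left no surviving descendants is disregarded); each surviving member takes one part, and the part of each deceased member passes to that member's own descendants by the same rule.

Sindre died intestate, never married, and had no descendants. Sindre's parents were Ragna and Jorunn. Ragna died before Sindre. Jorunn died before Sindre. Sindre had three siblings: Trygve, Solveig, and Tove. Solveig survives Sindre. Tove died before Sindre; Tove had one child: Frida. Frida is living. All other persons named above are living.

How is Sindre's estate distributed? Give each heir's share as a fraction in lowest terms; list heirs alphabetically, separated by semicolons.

Frida 1/3; Solveig 1/3; Trygve 1/3

Neither parent survives and there are no descendants, so the estate passes to Sindre's siblings and their issue per stirpes.
The estate is divided into 3 equal shares of 1/3 among Trygve, Solveig, Tove.
Trygve is living and takes 1/3.
Solveig is living and takes 1/3.
Tove predeceased; the 1/3 allotted to Tove's branch passes to Tove's issue by representation.
Frida is the sole taker at this level and receives the full 1/3.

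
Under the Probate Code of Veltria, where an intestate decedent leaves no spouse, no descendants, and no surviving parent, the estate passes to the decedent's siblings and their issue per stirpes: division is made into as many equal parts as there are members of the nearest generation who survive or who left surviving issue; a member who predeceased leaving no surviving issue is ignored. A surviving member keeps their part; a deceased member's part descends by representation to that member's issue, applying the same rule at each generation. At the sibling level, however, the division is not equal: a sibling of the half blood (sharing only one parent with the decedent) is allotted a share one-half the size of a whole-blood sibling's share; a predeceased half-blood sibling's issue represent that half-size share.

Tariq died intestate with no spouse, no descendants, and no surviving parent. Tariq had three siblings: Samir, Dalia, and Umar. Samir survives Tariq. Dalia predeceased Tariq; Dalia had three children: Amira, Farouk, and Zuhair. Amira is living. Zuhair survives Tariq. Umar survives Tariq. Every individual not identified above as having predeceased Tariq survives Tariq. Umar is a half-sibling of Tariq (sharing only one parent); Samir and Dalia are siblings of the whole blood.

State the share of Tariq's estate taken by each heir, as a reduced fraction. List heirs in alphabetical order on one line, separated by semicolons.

Amira 2/15; Farouk 2/15; Samir 2/5; Umar 1/5; Zuhair 2/15

No spouse, descendants, or parent survives, so the estate passes to Tariq's siblings per stirpes.
Half-blood siblings count for one-half the weight of whole-blood siblings at the initial division.
Dividing 1 in proportion to weights (total weight 5/2): Samir (weight 1) → 2/5; Dalia (weight 1) → 2/5; Umar (weight 1/2) → 1/5.
Samir is living and takes 2/5.
Dalia predeceased; the 2/5 allotted to Dalia's branch passes to Dalia's issue by representation.
The 2/5 is divided into 3 equal shares of 2/15 among Amira, Farouk, Zuhair.
Amira is living and takes 2/15.
Farouk is living and takes 2/15.
Zuhair is living and takes 2/15.
Umar is living and takes 1/5.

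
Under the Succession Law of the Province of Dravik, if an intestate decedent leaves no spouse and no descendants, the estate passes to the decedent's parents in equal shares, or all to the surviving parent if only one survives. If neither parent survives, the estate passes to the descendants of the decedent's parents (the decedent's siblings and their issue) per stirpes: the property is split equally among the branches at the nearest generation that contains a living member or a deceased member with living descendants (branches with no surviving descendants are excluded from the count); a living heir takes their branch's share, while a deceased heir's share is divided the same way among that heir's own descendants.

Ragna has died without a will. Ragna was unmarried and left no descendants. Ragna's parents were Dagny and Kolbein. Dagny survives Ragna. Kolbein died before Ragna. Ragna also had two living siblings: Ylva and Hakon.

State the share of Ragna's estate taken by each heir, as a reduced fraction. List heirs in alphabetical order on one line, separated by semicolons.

Only one parent, Dagny, survives, so Dagny takes the entire estate. The siblings take nothing because a surviving parent has priority.

Dagny 1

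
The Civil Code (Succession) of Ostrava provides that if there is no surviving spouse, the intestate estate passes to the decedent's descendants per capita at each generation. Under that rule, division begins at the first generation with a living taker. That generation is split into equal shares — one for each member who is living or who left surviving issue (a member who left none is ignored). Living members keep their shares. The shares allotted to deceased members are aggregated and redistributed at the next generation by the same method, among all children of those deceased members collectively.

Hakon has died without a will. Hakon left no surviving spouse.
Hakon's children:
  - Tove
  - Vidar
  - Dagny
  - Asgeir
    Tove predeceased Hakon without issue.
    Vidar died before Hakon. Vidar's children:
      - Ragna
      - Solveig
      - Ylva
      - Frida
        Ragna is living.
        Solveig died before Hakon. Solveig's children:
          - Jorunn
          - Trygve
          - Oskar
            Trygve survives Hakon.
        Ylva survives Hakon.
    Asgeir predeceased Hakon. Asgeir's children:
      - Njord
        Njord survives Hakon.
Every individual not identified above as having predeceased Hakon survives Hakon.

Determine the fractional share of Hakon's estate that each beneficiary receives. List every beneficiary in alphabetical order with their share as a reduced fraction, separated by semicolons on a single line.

There is no surviving spouse, so the entire estate passes to Hakon's descendants per capita at each generation.
At generation 1 (Vidar, Dagny, Asgeir) there are 3 shares of (1)/3 = 1/3 each.
Living: Dagny — each takes 1/3.
Deceased: Vidar and Asgeir. Their combined 2/3 is pooled and carried to generation 2.
At generation 2 (Ragna, Solveig, Ylva, Frida, Njord) there are 5 shares of (2/3)/5 = 2/15 each.
Living: Ragna, Ylva, Frida, and Njord — each takes 2/15.
Deceased: Solveig. That 2/15 share is carried to generation 3.
At generation 3 (Jorunn, Trygve, Oskar) there are 3 shares of (2/15)/3 = 2/45 each.
Living: Jorunn, Trygve, and Oskar — each takes 2/45.

Dagny 1/3; Frida 2/15; Jorunn 2/45; Njord 2/15; Oskar 2/45; Ragna 2/15; Trygve 2/45; Ylva 2/15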